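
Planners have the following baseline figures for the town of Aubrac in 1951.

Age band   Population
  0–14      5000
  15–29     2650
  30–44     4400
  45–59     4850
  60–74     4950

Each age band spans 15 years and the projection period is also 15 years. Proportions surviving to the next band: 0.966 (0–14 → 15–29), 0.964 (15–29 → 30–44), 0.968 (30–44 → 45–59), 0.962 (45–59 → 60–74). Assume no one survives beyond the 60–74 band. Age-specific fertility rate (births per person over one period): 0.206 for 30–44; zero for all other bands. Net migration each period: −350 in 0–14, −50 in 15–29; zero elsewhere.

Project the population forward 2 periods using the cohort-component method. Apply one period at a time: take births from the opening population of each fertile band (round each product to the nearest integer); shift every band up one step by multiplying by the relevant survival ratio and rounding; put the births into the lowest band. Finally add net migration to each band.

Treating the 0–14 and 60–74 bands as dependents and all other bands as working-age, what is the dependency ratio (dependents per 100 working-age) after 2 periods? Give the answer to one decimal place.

Period 1.
Births: 4400 × 0.206 = 906
15–29: 5000 × 0.966 = 4830
30–44: 2650 × 0.964 = 2555
45–59: 4400 × 0.968 = 4259
60–74: 4850 × 0.962 = 4666
Net migration: 0–14 − 350 → 556; 15–29 − 50 → 4780
Population now: 0–14=556, 15–29=4780, 30–44=2555, 45–59=4259, 60–74=4666
Period 2.
Births: 2555 × 0.206 = 526
15–29: 556 × 0.966 = 537
30–44: 4780 × 0.964 = 4608
45–59: 2555 × 0.968 = 2473
60–74: 4259 × 0.962 = 4097
Net migration: 0–14 − 350 → 176; 15–29 − 50 → 487
Population now: 0–14=176, 15–29=487, 30–44=4608, 45–59=2473, 60–74=4097
Dependents (band 0–14 + band 60–74) = 176 + 4097 = 4273; working-age = 7568; ratio = 4273/7568 × 100 = 56.5

56.5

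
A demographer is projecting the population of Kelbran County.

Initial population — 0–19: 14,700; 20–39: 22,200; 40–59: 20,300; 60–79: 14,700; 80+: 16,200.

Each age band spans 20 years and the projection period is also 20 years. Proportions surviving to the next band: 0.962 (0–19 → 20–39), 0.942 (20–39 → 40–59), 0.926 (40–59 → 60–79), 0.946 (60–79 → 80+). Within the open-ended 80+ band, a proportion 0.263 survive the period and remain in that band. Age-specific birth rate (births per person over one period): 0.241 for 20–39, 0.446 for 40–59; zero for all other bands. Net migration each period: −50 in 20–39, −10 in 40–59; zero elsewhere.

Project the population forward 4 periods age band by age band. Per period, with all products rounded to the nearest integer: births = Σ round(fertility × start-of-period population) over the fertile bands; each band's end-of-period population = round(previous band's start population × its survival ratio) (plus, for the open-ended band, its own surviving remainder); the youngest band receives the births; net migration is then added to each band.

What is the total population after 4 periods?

Period 1.
Births: 22200 × 0.241 = 5350  |  20300 × 0.446 = 9054 → 14404
20–39: 14700 × 0.962 = 14141
40–59: 22200 × 0.942 = 20912
60–79: 20300 × 0.926 = 18798
80+: 14700 × 0.946 + 16200 × 0.263 = 13906 + 4261 = 18167
Net migration: 20–39 − 50 → 14091; 40–59 − 10 → 20902
Giving 14404 / 14091 / 20902 / 18798 / 18167.
Period 2.
Births: 14091 × 0.241 = 3396  |  20902 × 0.446 = 9322 → 12718
20–39: 14404 × 0.962 = 13857
40–59: 14091 × 0.942 = 13274
60–79: 20902 × 0.926 = 19355
80+: 18798 × 0.946 + 18167 × 0.263 = 17783 + 4778 = 22561
Net migration: 20–39 − 50 → 13807; 40–59 − 10 → 13264
Giving 12718 / 13807 / 13264 / 19355 / 22561.
Period 3.
Births: 13807 × 0.241 = 3327  |  13264 × 0.446 = 5916 → 9243
20–39: 12718 × 0.962 = 12235
40–59: 13807 × 0.942 = 13006
60–79: 13264 × 0.926 = 12282
80+: 19355 × 0.946 + 22561 × 0.263 = 18310 + 5934 = 24244
Net migration: 20–39 − 50 → 12185; 40–59 − 10 → 12996
Giving 9243 / 12185 / 12996 / 12282 / 24244.
Period 4.
Births: 12185 × 0.241 = 2937  |  12996 × 0.446 = 5796 → 8733
20–39: 9243 × 0.962 = 8892
40–59: 12185 × 0.942 = 11478
60–79: 12996 × 0.926 = 12034
80+: 12282 × 0.946 + 24244 × 0.263 = 11619 + 6376 = 17995
Net migration: 20–39 − 50 → 8842; 40–59 − 10 → 11468
Giving 8733 / 8842 / 11468 / 12034 / 17995.
Total after period 4: 8733 + 8842 + 11468 + 12034 + 17995 = 59072

59072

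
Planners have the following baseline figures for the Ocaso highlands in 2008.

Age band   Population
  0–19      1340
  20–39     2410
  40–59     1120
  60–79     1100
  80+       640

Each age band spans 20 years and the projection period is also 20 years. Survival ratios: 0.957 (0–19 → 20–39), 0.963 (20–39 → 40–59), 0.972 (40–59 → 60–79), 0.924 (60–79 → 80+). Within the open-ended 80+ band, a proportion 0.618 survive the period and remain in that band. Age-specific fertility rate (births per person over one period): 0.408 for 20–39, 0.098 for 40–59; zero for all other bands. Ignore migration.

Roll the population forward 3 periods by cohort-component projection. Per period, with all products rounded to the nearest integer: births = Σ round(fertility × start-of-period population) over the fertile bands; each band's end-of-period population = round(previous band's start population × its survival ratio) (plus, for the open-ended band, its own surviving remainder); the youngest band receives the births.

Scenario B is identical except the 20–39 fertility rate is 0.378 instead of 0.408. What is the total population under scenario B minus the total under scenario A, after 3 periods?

-161

After projecting period 1:
Births: 2410 × 0.408 = 983, 1120 × 0.098 = 110 — total 1093
20–39: 1340 × 0.957 = 1282
40–59: 2410 × 0.963 = 2321
60–79: 1120 × 0.972 = 1089
80+: 1100 × 0.924 + 640 × 0.618 = 1016 + 396 = 1412
Population now: 0–19=1093, 20–39=1282, 40–59=2321, 60–79=1089, 80+=1412
After projecting period 2:
Births: 1282 × 0.408 = 523, 2321 × 0.098 = 227 — total 750
20–39: 1093 × 0.957 = 1046
40–59: 1282 × 0.963 = 1235
60–79: 2321 × 0.972 = 2256
80+: 1089 × 0.924 + 1412 × 0.618 = 1006 + 873 = 1879
Population now: 0–19=750, 20–39=1046, 40–59=1235, 60–79=2256, 80+=1879
After projecting period 3:
Births: 1046 × 0.408 = 427, 1235 × 0.098 = 121 — total 548
20–39: 750 × 0.957 = 718
40–59: 1046 × 0.963 = 1007
60–79: 1235 × 0.972 = 1200
80+: 2256 × 0.924 + 1879 × 0.618 = 2085 + 1161 = 3246
Population now: 0–19=548, 20–39=718, 40–59=1007, 60–79=1200, 80+=3246
Scenario A total after 3 periods: 6719
Scenario B projection —
After projecting period 1:
Births: 2410 × 0.378 = 911, 1120 × 0.098 = 110 — total 1021
20–39: 1340 × 0.957 = 1282
40–59: 2410 × 0.963 = 2321
60–79: 1120 × 0.972 = 1089
80+: 1100 × 0.924 + 640 × 0.618 = 1016 + 396 = 1412
Population now: 0–19=1021, 20–39=1282, 40–59=2321, 60–79=1089, 80+=1412
After projecting period 2:
Births: 1282 × 0.378 = 485, 2321 × 0.098 = 227 — total 712
20–39: 1021 × 0.957 = 977
40–59: 1282 × 0.963 = 1235
60–79: 2321 × 0.972 = 2256
80+: 1089 × 0.924 + 1412 × 0.618 = 1006 + 873 = 1879
Population now: 0–19=712, 20–39=977, 40–59=1235, 60–79=2256, 80+=1879
After projecting period 3:
Births: 977 × 0.378 = 369, 1235 × 0.098 = 121 — total 490
20–39: 712 × 0.957 = 681
40–59: 977 × 0.963 = 941
60–79: 1235 × 0.972 = 1200
80+: 2256 × 0.924 + 1879 × 0.618 = 2085 + 1161 = 3246
Population now: 0–19=490, 20–39=681, 40–59=941, 60–79=1200, 80+=3246
Scenario B total after 3 periods: 6558
Difference B − A = 6558 − 6719 = -161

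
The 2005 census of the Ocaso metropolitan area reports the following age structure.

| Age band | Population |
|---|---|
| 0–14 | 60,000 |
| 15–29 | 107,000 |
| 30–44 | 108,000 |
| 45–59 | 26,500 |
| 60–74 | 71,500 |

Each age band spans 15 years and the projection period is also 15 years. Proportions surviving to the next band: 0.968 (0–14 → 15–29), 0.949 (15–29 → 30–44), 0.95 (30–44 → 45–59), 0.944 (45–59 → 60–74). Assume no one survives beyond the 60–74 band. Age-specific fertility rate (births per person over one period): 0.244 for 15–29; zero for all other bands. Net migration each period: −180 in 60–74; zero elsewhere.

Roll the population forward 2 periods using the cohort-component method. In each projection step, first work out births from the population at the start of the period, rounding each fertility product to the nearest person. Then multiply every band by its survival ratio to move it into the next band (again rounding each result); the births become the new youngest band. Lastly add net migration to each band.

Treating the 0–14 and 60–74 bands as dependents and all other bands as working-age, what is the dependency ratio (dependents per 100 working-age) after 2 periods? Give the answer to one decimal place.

After projecting period 1:
Births: 107000 × 0.244 = 26108
15–29: 60000 × 0.968 = 58080
30–44: 107000 × 0.949 = 101543
45–59: 108000 × 0.95 = 102600
60–74: 26500 × 0.944 = 25016
Net migration: 60–74 − 180 → 24836
Giving 26108 / 58080 / 101543 / 102600 / 24836.
After projecting period 2:
Births: 58080 × 0.244 = 14172
15–29: 26108 × 0.968 = 25273
30–44: 58080 × 0.949 = 55118
45–59: 101543 × 0.95 = 96466
60–74: 102600 × 0.944 = 96854
Net migration: 60–74 − 180 → 96674
Giving 14172 / 25273 / 55118 / 96466 / 96674.
Dependents (band 0–14 + band 60–74) = 14172 + 96674 = 110846; working-age = 176857; ratio = 110846/176857 × 100 = 62.7

62.7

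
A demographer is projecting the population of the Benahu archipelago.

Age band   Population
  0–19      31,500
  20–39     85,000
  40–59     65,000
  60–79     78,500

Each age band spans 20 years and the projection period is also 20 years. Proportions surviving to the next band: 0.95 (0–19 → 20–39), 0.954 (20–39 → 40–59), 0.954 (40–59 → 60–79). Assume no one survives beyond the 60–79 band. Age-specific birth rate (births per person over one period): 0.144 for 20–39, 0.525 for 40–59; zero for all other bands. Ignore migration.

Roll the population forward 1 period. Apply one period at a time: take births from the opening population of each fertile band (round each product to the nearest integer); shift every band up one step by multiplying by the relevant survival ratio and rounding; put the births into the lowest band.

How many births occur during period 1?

Call the bands 1 to 4, youngest first.
Period 1:
Births: 85000 × 0.144 = 12240 ; 65000 × 0.525 = 34125 → 46365
Band 2: 31500 × 0.95 = 29925
Band 3: 85000 × 0.954 = 81090
Band 4: 65000 × 0.954 = 62010
→ [46365, 29925, 81090, 62010]

46365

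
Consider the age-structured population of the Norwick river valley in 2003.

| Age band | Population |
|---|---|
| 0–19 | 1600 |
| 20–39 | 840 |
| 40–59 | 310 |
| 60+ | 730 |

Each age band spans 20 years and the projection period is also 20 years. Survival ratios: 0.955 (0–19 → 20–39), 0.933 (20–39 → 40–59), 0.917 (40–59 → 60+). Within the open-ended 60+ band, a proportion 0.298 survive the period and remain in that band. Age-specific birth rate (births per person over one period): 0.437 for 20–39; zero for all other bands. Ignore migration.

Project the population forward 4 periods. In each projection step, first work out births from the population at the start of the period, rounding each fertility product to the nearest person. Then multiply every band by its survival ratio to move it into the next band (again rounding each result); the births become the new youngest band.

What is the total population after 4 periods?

Period 1:
Births: 840 × 0.437 = 367
20–39: 1600 × 0.955 = 1528
40–59: 840 × 0.933 = 784
60+: 310 × 0.917 + 730 × 0.298 = 284 + 218 = 502
End of period: [367, 1528, 784, 502]
Period 2:
Births: 1528 × 0.437 = 668
20–39: 367 × 0.955 = 350
40–59: 1528 × 0.933 = 1426
60+: 784 × 0.917 + 502 × 0.298 = 719 + 150 = 869
End of period: [668, 350, 1426, 869]
Period 3:
Births: 350 × 0.437 = 153
20–39: 668 × 0.955 = 638
40–59: 350 × 0.933 = 327
60+: 1426 × 0.917 + 869 × 0.298 = 1308 + 259 = 1567
End of period: [153, 638, 327, 1567]
Period 4:
Births: 638 × 0.437 = 279
20–39: 153 × 0.955 = 146
40–59: 638 × 0.933 = 595
60+: 327 × 0.917 + 1567 × 0.298 = 300 + 467 = 767
End of period: [279, 146, 595, 767]
Total after period 4: 279 + 146 + 595 + 767 = 1787

1787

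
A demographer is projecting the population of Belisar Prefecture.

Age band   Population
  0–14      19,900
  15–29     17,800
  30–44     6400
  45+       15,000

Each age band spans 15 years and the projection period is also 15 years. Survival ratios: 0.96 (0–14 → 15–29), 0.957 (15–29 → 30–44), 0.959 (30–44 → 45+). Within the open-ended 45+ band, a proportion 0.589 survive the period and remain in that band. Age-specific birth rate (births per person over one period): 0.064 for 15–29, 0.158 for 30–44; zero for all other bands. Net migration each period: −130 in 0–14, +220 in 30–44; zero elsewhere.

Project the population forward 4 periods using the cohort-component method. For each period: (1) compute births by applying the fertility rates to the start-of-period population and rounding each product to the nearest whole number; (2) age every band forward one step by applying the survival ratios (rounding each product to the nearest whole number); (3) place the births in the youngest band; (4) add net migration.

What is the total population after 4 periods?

After projecting period 1:
Births: 17800 × 0.064 = 1139, 6400 × 0.158 = 1011 ⇒ total 2150
15–29: 19900 × 0.96 = 19104
30–44: 17800 × 0.957 = 17035
45+: 6400 × 0.959 + 15000 × 0.589 = 6138 + 8835 = 14973
Net migration: 0–14 − 130 → 2020; 30–44 + 220 → 17255
Giving 2020 / 19104 / 17255 / 14973.
After projecting period 2:
Births: 19104 × 0.064 = 1223, 17255 × 0.158 = 2726 ⇒ total 3949
15–29: 2020 × 0.96 = 1939
30–44: 19104 × 0.957 = 18283
45+: 17255 × 0.959 + 14973 × 0.589 = 16548 + 8819 = 25367
Net migration: 0–14 − 130 → 3819; 30–44 + 220 → 18503
Giving 3819 / 1939 / 18503 / 25367.
After projecting period 3:
Births: 1939 × 0.064 = 124, 18503 × 0.158 = 2923 ⇒ total 3047
15–29: 3819 × 0.96 = 3666
30–44: 1939 × 0.957 = 1856
45+: 18503 × 0.959 + 25367 × 0.589 = 17744 + 14941 = 32685
Net migration: 0–14 − 130 → 2917; 30–44 + 220 → 2076
Giving 2917 / 3666 / 2076 / 32685.
After projecting period 4:
Births: 3666 × 0.064 = 235, 2076 × 0.158 = 328 ⇒ total 563
15–29: 2917 × 0.96 = 2800
30–44: 3666 × 0.957 = 3508
45+: 2076 × 0.959 + 32685 × 0.589 = 1991 + 19251 = 21242
Net migration: 0–14 − 130 → 433; 30–44 + 220 → 3728
Giving 433 / 2800 / 3728 / 21242.
Total after period 4: 433 + 2800 + 3728 + 21242 = 28203

28203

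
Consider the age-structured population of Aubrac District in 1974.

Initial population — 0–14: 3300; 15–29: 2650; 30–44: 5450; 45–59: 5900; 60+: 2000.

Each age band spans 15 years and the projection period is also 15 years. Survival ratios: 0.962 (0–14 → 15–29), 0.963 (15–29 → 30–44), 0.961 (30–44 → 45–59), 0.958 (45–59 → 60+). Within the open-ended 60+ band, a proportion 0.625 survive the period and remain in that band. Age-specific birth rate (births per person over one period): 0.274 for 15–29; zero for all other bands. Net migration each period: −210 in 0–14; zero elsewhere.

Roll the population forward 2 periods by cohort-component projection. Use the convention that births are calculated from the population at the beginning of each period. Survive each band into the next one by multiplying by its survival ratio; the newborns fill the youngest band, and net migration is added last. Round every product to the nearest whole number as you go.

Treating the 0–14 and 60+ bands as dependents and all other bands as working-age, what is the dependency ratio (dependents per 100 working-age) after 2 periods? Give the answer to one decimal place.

166.4

Call the groups 1 to 5, youngest first.
[period 1]
Births: 2650 * 0.274 = 726
Group 2: 3300 * 0.962 = 3175
Group 3: 2650 * 0.963 = 2552
Group 4: 5450 * 0.961 = 5237
Group 5: 5900 * 0.958 + 2000 * 0.625 = 5652 + 1250 = 6902
Net migration: Group 1 − 210 → 516
→ [516, 3175, 2552, 5237, 6902]
[period 2]
Births: 3175 * 0.274 = 870
Group 2: 516 * 0.962 = 496
Group 3: 3175 * 0.963 = 3058
Group 4: 2552 * 0.961 = 2452
Group 5: 5237 * 0.958 + 6902 * 0.625 = 5017 + 4314 = 9331
Net migration: Group 1 − 210 → 660
→ [660, 496, 3058, 2452, 9331]
Dependents (band 0–14 + band 60+) = 660 + 9331 = 9991; working-age = 6006; ratio = 9991/6006 × 100 = 166.4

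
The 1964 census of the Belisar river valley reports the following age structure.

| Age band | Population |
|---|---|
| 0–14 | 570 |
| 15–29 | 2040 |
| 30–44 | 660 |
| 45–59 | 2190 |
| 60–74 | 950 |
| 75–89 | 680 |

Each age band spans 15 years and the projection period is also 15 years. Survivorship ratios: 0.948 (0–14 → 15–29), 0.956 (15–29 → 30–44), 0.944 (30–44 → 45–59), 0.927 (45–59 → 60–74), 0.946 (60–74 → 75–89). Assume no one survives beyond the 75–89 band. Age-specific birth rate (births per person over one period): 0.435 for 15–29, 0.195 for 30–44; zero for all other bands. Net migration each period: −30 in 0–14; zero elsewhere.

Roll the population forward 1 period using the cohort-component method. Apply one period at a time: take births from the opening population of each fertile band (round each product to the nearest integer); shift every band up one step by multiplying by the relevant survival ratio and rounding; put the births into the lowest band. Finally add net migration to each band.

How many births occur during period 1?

Numbering the groups 1..6 from youngest to oldest:
After projecting period 1:
Births: 2040 × 0.435 = 887  |  660 × 0.195 = 129 — total 1016
Group 2: 570 × 0.948 = 540
Group 3: 2040 × 0.956 = 1950
Group 4: 660 × 0.944 = 623
Group 5: 2190 × 0.927 = 2030
Group 6: 950 × 0.946 = 899
Net migration: Group 1 − 30 → 986
End of period: [986, 540, 1950, 623, 2030, 899]

1016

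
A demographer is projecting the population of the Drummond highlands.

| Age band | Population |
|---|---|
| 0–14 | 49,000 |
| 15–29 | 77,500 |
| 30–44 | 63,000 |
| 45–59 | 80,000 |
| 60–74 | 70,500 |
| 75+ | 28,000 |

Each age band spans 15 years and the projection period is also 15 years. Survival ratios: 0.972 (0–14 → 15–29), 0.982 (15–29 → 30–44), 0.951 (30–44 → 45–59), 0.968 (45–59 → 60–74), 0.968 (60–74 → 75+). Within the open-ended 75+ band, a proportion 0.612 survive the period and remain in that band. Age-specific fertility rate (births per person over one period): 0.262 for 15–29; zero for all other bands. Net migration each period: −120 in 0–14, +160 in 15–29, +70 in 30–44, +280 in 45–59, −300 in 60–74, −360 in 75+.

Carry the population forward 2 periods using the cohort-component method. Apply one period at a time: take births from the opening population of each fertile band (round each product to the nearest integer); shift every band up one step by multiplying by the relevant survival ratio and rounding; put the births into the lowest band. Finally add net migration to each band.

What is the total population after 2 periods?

Period 1:
Births: 77500 * 0.262 = 20305
15–29: 49000 * 0.972 = 47628
30–44: 77500 * 0.982 = 76105
45–59: 63000 * 0.951 = 59913
60–74: 80000 * 0.968 = 77440
75+: 70500 * 0.968 + 28000 * 0.612 = 68244 + 17136 = 85380
Net migration: 0–14 − 120 → 20185; 15–29 + 160 → 47788; 30–44 + 70 → 76175; 45–59 + 280 → 60193; 60–74 − 300 → 77140; 75+ − 360 → 85020
End of period: [20185, 47788, 76175, 60193, 77140, 85020]
Period 2:
Births: 47788 * 0.262 = 12520
15–29: 20185 * 0.972 = 19620
30–44: 47788 * 0.982 = 46928
45–59: 76175 * 0.951 = 72442
60–74: 60193 * 0.968 = 58267
75+: 77140 * 0.968 + 85020 * 0.612 = 74672 + 52032 = 126704
Net migration: 0–14 − 120 → 12400; 15–29 + 160 → 19780; 30–44 + 70 → 46998; 45–59 + 280 → 72722; 60–74 − 300 → 57967; 75+ − 360 → 126344
End of period: [12400, 19780, 46998, 72722, 57967, 126344]
Total after period 2: 12400 + 19780 + 46998 + 72722 + 57967 + 126344 = 336211

336211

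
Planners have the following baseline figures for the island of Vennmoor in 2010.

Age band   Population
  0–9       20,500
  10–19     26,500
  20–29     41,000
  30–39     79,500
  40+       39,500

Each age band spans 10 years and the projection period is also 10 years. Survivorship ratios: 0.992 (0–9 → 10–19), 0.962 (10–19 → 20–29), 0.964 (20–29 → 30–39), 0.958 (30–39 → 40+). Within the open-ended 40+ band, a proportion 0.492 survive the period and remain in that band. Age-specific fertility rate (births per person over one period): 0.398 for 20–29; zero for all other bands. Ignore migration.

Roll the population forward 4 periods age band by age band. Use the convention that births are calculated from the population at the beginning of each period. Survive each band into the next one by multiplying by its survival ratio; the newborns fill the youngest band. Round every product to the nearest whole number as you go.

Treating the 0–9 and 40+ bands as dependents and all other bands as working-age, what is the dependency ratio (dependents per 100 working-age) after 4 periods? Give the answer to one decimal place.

174.0

— Period 1 —
Births: 41000 × 0.398 = 16318
10–19: 20500 × 0.992 = 20336
20–29: 26500 × 0.962 = 25493
30–39: 41000 × 0.964 = 39524
40+: 79500 × 0.958 + 39500 × 0.492 = 76161 + 19434 = 95595
Population now: 0–9=16318, 10–19=20336, 20–29=25493, 30–39=39524, 40+=95595
— Period 2 —
Births: 25493 × 0.398 = 10146
10–19: 16318 × 0.992 = 16187
20–29: 20336 × 0.962 = 19563
30–39: 25493 × 0.964 = 24575
40+: 39524 × 0.958 + 95595 × 0.492 = 37864 + 47033 = 84897
Population now: 0–9=10146, 10–19=16187, 20–29=19563, 30–39=24575, 40+=84897
— Period 3 —
Births: 19563 × 0.398 = 7786
10–19: 10146 × 0.992 = 10065
20–29: 16187 × 0.962 = 15572
30–39: 19563 × 0.964 = 18859
40+: 24575 × 0.958 + 84897 × 0.492 = 23543 + 41769 = 65312
Population now: 0–9=7786, 10–19=10065, 20–29=15572, 30–39=18859, 40+=65312
— Period 4 —
Births: 15572 × 0.398 = 6198
10–19: 7786 × 0.992 = 7724
20–29: 10065 × 0.962 = 9683
30–39: 15572 × 0.964 = 15011
40+: 18859 × 0.958 + 65312 × 0.492 = 18067 + 32134 = 50201
Population now: 0–9=6198, 10–19=7724, 20–29=9683, 30–39=15011, 40+=50201
Dependents (band 0–9 + band 40+) = 6198 + 50201 = 56399; working-age = 32418; ratio = 56399/32418 × 100 = 174.0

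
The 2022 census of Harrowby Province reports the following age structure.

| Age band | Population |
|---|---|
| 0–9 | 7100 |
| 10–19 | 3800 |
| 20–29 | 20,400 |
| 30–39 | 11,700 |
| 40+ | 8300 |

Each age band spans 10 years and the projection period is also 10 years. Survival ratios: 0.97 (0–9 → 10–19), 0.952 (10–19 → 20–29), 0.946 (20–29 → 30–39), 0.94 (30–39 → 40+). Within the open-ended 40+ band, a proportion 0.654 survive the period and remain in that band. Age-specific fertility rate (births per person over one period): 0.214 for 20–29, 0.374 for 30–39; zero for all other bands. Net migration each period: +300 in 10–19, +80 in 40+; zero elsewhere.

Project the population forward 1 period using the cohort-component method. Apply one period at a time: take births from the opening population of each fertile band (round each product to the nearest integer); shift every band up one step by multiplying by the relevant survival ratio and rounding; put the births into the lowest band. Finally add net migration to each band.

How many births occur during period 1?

(Bands numbered youngest = 1 to oldest = 5.)
Period 1.
Births: 20400 × 0.214 = 4366 ; 11700 × 0.374 = 4376 ⇒ total 8742
Band 2: 7100 × 0.97 = 6887
Band 3: 3800 × 0.952 = 3618
Band 4: 20400 × 0.946 = 19298
Band 5: 11700 × 0.94 + 8300 × 0.654 = 10998 + 5428 = 16426
Net migration: Band 2 + 300 → 7187; Band 5 + 80 → 16506
End of period: [8742, 7187, 3618, 19298, 16506]

8742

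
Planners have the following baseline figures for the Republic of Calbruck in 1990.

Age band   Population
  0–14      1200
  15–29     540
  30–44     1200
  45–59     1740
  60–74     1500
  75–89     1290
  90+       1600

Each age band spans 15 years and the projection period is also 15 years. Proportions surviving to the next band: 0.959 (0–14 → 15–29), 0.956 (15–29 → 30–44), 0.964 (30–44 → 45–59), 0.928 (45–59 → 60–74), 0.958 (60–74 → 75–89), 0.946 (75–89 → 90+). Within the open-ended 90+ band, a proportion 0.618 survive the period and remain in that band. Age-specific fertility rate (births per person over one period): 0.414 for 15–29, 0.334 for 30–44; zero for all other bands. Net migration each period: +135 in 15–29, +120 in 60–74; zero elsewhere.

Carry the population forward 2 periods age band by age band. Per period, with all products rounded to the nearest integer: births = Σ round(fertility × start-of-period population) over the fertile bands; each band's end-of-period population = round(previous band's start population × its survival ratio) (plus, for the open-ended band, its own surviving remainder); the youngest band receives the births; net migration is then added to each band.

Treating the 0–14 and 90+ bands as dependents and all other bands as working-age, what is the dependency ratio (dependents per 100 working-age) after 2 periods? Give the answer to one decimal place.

64.5

Call the bands 1 to 7, youngest first.
— Period 1 —
Births: 540 × 0.414 = 224  |  1200 × 0.334 = 401 → total 625
Band 2: 1200 × 0.959 = 1151
Band 3: 540 × 0.956 = 516
Band 4: 1200 × 0.964 = 1157
Band 5: 1740 × 0.928 = 1615
Band 6: 1500 × 0.958 = 1437
Band 7: 1290 × 0.946 + 1600 × 0.618 = 1220 + 989 = 2209
Net migration: Band 2 + 135 → 1286; Band 5 + 120 → 1735
End of period: [625, 1286, 516, 1157, 1735, 1437, 2209]
— Period 2 —
Births: 1286 × 0.414 = 532  |  516 × 0.334 = 172 → total 704
Band 2: 625 × 0.959 = 599
Band 3: 1286 × 0.956 = 1229
Band 4: 516 × 0.964 = 497
Band 5: 1157 × 0.928 = 1074
Band 6: 1735 × 0.958 = 1662
Band 7: 1437 × 0.946 + 2209 × 0.618 = 1359 + 1365 = 2724
Net migration: Band 2 + 135 → 734; Band 5 + 120 → 1194
End of period: [704, 734, 1229, 497, 1194, 1662, 2724]
Dependents (band 0–14 + band 90+) = 704 + 2724 = 3428; working-age = 5316; ratio = 3428/5316 × 100 = 64.5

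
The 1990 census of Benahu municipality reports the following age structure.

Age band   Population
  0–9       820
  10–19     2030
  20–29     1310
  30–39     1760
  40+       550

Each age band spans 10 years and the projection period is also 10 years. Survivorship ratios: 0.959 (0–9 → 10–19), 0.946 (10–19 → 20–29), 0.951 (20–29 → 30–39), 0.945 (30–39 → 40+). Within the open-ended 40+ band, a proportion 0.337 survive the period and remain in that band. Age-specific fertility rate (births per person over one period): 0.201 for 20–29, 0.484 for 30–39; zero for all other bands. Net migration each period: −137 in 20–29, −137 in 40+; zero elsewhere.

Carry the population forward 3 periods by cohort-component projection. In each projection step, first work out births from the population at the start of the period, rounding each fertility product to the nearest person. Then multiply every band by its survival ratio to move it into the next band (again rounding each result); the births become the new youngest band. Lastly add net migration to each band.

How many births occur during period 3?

943

(Bands numbered youngest = 1 to oldest = 5.)
[period 1]
Births: 1310 * 0.201 = 263  |  1760 * 0.484 = 852 — total 1115
Band 2: 820 * 0.959 = 786
Band 3: 2030 * 0.946 = 1920
Band 4: 1310 * 0.951 = 1246
Band 5: 1760 * 0.945 + 550 * 0.337 = 1663 + 185 = 1848
Net migration: Band 3 − 137 → 1783; Band 5 − 137 → 1711
Population now: 0–9=1115, 10–19=786, 20–29=1783, 30–39=1246, 40+=1711
[period 2]
Births: 1783 * 0.201 = 358  |  1246 * 0.484 = 603 — total 961
Band 2: 1115 * 0.959 = 1069
Band 3: 786 * 0.946 = 744
Band 4: 1783 * 0.951 = 1696
Band 5: 1246 * 0.945 + 1711 * 0.337 = 1177 + 577 = 1754
Net migration: Band 3 − 137 → 607; Band 5 − 137 → 1617
Population now: 0–9=961, 10–19=1069, 20–29=607, 30–39=1696, 40+=1617
[period 3]
Births: 607 * 0.201 = 122  |  1696 * 0.484 = 821 — total 943
Band 2: 961 * 0.959 = 922
Band 3: 1069 * 0.946 = 1011
Band 4: 607 * 0.951 = 577
Band 5: 1696 * 0.945 + 1617 * 0.337 = 1603 + 545 = 2148
Net migration: Band 3 − 137 → 874; Band 5 − 137 → 2011
Population now: 0–9=943, 10–19=922, 20–29=874, 30–39=577, 40+=2011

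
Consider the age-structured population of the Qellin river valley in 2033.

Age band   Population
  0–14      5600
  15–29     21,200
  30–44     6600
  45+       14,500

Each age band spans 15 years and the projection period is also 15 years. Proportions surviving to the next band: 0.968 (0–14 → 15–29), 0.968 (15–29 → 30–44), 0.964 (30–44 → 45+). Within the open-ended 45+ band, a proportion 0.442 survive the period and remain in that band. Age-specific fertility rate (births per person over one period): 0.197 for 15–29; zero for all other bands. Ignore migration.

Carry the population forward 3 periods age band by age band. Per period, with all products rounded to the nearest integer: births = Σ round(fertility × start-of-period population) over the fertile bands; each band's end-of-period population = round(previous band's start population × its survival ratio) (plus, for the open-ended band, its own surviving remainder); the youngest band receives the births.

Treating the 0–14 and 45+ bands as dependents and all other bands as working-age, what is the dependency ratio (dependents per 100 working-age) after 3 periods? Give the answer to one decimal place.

345.5

— Period 1 —
Births: 21200 × 0.197 = 4176
15–29: 5600 × 0.968 = 5421
30–44: 21200 × 0.968 = 20522
45+: 6600 × 0.964 + 14500 × 0.442 = 6362 + 6409 = 12771
Population now: 0–14=4176, 15–29=5421, 30–44=20522, 45+=12771
— Period 2 —
Births: 5421 × 0.197 = 1068
15–29: 4176 × 0.968 = 4042
30–44: 5421 × 0.968 = 5248
45+: 20522 × 0.964 + 12771 × 0.442 = 19783 + 5645 = 25428
Population now: 0–14=1068, 15–29=4042, 30–44=5248, 45+=25428
— Period 3 —
Births: 4042 × 0.197 = 796
15–29: 1068 × 0.968 = 1034
30–44: 4042 × 0.968 = 3913
45+: 5248 × 0.964 + 25428 × 0.442 = 5059 + 11239 = 16298
Population now: 0–14=796, 15–29=1034, 30–44=3913, 45+=16298
Dependents (band 0–14 + band 45+) = 796 + 16298 = 17094; working-age = 4947; ratio = 17094/4947 × 100 = 345.5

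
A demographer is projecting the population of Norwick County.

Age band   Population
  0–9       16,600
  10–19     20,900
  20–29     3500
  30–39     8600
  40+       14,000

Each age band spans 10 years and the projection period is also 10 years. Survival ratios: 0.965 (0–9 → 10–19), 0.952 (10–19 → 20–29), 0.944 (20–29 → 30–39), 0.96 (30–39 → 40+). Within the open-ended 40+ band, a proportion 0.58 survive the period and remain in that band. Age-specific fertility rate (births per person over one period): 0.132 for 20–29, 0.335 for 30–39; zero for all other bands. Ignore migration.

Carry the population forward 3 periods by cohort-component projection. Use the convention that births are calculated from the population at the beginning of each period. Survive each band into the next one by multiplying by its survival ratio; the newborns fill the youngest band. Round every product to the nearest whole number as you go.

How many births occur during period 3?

Let band 1 be 0–9 through band 5 = 40+.
[period 1]
Births: 3500 * 0.132 = 462, 8600 * 0.335 = 2881 — total 3343
Band 2: 16600 * 0.965 = 16019
Band 3: 20900 * 0.952 = 19897
Band 4: 3500 * 0.944 = 3304
Band 5: 8600 * 0.96 + 14000 * 0.58 = 8256 + 8120 = 16376
Population now: 0–9=3343, 10–19=16019, 20–29=19897, 30–39=3304, 40+=16376
[period 2]
Births: 19897 * 0.132 = 2626, 3304 * 0.335 = 1107 — total 3733
Band 2: 3343 * 0.965 = 3226
Band 3: 16019 * 0.952 = 15250
Band 4: 19897 * 0.944 = 18783
Band 5: 3304 * 0.96 + 16376 * 0.58 = 3172 + 9498 = 12670
Population now: 0–9=3733, 10–19=3226, 20–29=15250, 30–39=18783, 40+=12670
[period 3]
Births: 15250 * 0.132 = 2013, 18783 * 0.335 = 6292 — total 8305
Band 2: 3733 * 0.965 = 3602
Band 3: 3226 * 0.952 = 3071
Band 4: 15250 * 0.944 = 14396
Band 5: 18783 * 0.96 + 12670 * 0.58 = 18032 + 7349 = 25381
Population now: 0–9=8305, 10–19=3602, 20–29=3071, 30–39=14396, 40+=25381

8305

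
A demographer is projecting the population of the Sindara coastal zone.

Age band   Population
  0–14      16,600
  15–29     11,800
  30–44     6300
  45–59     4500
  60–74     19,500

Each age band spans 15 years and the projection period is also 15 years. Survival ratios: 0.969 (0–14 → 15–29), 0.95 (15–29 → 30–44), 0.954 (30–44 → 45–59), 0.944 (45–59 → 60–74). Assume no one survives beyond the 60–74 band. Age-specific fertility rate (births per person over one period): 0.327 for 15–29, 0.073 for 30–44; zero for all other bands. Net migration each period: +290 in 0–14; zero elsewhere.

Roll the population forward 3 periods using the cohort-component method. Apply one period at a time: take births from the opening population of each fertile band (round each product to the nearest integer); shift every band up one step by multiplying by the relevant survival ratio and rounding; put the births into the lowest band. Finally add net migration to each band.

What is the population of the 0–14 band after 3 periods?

— Period 1 —
Births: 11800 × 0.327 = 3859, 6300 × 0.073 = 460 → total 4319
15–29: 16600 × 0.969 = 16085
30–44: 11800 × 0.95 = 11210
45–59: 6300 × 0.954 = 6010
60–74: 4500 × 0.944 = 4248
Net migration: 0–14 + 290 → 4609
End of period: [4609, 16085, 11210, 6010, 4248]
— Period 2 —
Births: 16085 × 0.327 = 5260, 11210 × 0.073 = 818 → total 6078
15–29: 4609 × 0.969 = 4466
30–44: 16085 × 0.95 = 15281
45–59: 11210 × 0.954 = 10694
60–74: 6010 × 0.944 = 5673
Net migration: 0–14 + 290 → 6368
End of period: [6368, 4466, 15281, 10694, 5673]
— Period 3 —
Births: 4466 × 0.327 = 1460, 15281 × 0.073 = 1116 → total 2576
15–29: 6368 × 0.969 = 6171
30–44: 4466 × 0.95 = 4243
45–59: 15281 × 0.954 = 14578
60–74: 10694 × 0.944 = 10095
Net migration: 0–14 + 290 → 2866
End of period: [2866, 6171, 4243, 14578, 10095]

2866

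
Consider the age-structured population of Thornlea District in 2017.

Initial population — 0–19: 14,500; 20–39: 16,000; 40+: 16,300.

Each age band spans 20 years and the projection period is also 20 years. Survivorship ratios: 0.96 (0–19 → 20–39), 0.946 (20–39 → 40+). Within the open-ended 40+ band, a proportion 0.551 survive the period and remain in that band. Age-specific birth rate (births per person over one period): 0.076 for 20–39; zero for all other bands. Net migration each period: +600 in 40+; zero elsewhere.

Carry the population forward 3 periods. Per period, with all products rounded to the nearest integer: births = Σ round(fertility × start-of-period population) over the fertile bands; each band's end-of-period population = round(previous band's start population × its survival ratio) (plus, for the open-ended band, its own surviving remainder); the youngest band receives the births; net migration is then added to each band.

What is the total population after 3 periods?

17899

Period 1.
Births: 16000 * 0.076 = 1216
20–39: 14500 * 0.96 = 13920
40+: 16000 * 0.946 + 16300 * 0.551 = 15136 + 8981 = 24117
Net migration: 40+ + 600 → 24717
→ [1216, 13920, 24717]
Period 2.
Births: 13920 * 0.076 = 1058
20–39: 1216 * 0.96 = 1167
40+: 13920 * 0.946 + 24717 * 0.551 = 13168 + 13619 = 26787
Net migration: 40+ + 600 → 27387
→ [1058, 1167, 27387]
Period 3.
Births: 1167 * 0.076 = 89
20–39: 1058 * 0.96 = 1016
40+: 1167 * 0.946 + 27387 * 0.551 = 1104 + 15090 = 16194
Net migration: 40+ + 600 → 16794
→ [89, 1016, 16794]
Total after period 3: 89 + 1016 + 16794 = 17899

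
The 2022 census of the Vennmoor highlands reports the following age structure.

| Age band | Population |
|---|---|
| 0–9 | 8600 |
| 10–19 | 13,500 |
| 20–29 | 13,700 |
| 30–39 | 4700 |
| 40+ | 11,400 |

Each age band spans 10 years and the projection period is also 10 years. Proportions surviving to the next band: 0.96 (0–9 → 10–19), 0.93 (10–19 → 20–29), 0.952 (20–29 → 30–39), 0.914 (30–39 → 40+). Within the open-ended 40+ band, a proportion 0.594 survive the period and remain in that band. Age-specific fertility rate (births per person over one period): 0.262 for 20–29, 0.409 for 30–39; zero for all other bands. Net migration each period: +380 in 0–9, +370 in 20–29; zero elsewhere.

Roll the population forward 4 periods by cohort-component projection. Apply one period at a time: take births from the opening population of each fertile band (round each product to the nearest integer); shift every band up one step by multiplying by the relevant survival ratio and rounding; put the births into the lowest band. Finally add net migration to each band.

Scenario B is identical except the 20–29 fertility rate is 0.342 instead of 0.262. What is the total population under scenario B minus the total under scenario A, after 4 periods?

— Period 1 —
Births: 13700 * 0.262 = 3589  |  4700 * 0.409 = 1922 — total 5511
10–19: 8600 * 0.96 = 8256
20–29: 13500 * 0.93 = 12555
30–39: 13700 * 0.952 = 13042
40+: 4700 * 0.914 + 11400 * 0.594 = 4296 + 6772 = 11068
Net migration: 0–9 + 380 → 5891; 20–29 + 370 → 12925
Giving 5891 / 8256 / 12925 / 13042 / 11068.
— Period 2 —
Births: 12925 * 0.262 = 3386  |  13042 * 0.409 = 5334 — total 8720
10–19: 5891 * 0.96 = 5655
20–29: 8256 * 0.93 = 7678
30–39: 12925 * 0.952 = 12305
40+: 13042 * 0.914 + 11068 * 0.594 = 11920 + 6574 = 18494
Net migration: 0–9 + 380 → 9100; 20–29 + 370 → 8048
Giving 9100 / 5655 / 8048 / 12305 / 18494.
— Period 3 —
Births: 8048 * 0.262 = 2109  |  12305 * 0.409 = 5033 — total 7142
10–19: 9100 * 0.96 = 8736
20–29: 5655 * 0.93 = 5259
30–39: 8048 * 0.952 = 7662
40+: 12305 * 0.914 + 18494 * 0.594 = 11247 + 10985 = 22232
Net migration: 0–9 + 380 → 7522; 20–29 + 370 → 5629
Giving 7522 / 8736 / 5629 / 7662 / 22232.
— Period 4 —
Births: 5629 * 0.262 = 1475  |  7662 * 0.409 = 3134 — total 4609
10–19: 7522 * 0.96 = 7221
20–29: 8736 * 0.93 = 8124
30–39: 5629 * 0.952 = 5359
40+: 7662 * 0.914 + 22232 * 0.594 = 7003 + 13206 = 20209
Net migration: 0–9 + 380 → 4989; 20–29 + 370 → 8494
Giving 4989 / 7221 / 8494 / 5359 / 20209.
Scenario A total after 4 periods: 46272
Scenario B projection —
— Period 1 —
Births: 13700 * 0.342 = 4685  |  4700 * 0.409 = 1922 — total 6607
10–19: 8600 * 0.96 = 8256
20–29: 13500 * 0.93 = 12555
30–39: 13700 * 0.952 = 13042
40+: 4700 * 0.914 + 11400 * 0.594 = 4296 + 6772 = 11068
Net migration: 0–9 + 380 → 6987; 20–29 + 370 → 12925
Giving 6987 / 8256 / 12925 / 13042 / 11068.
— Period 2 —
Births: 12925 * 0.342 = 4420  |  13042 * 0.409 = 5334 — total 9754
10–19: 6987 * 0.96 = 6708
20–29: 8256 * 0.93 = 7678
30–39: 12925 * 0.952 = 12305
40+: 13042 * 0.914 + 11068 * 0.594 = 11920 + 6574 = 18494
Net migration: 0–9 + 380 → 10134; 20–29 + 370 → 8048
Giving 10134 / 6708 / 8048 / 12305 / 18494.
— Period 3 —
Births: 8048 * 0.342 = 2752  |  12305 * 0.409 = 5033 — total 7785
10–19: 10134 * 0.96 = 9729
20–29: 6708 * 0.93 = 6238
30–39: 8048 * 0.952 = 7662
40+: 12305 * 0.914 + 18494 * 0.594 = 11247 + 10985 = 22232
Net migration: 0–9 + 380 → 8165; 20–29 + 370 → 6608
Giving 8165 / 9729 / 6608 / 7662 / 22232.
— Period 4 —
Births: 6608 * 0.342 = 2260  |  7662 * 0.409 = 3134 — total 5394
10–19: 8165 * 0.96 = 7838
20–29: 9729 * 0.93 = 9048
30–39: 6608 * 0.952 = 6291
40+: 7662 * 0.914 + 22232 * 0.594 = 7003 + 13206 = 20209
Net migration: 0–9 + 380 → 5774; 20–29 + 370 → 9418
Giving 5774 / 7838 / 9418 / 6291 / 20209.
Scenario B total after 4 periods: 49530
Difference B − A = 49530 − 46272 = 3258

3258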